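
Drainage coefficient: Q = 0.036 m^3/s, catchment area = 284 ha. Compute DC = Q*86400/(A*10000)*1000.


DC = Q * 86400 / (A * 10000) * 1000
DC = 0.036 * 86400 / (284 * 10000) * 1000
DC = 3110400.0000 / 2840000

1.0952 mm/day


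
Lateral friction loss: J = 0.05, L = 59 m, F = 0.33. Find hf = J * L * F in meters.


hf = J * L * F = 0.05 * 59 * 0.33 = 0.9735 m

0.9735 m


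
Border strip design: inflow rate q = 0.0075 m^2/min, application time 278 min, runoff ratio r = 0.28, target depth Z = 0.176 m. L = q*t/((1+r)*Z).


L = q*t/((1+r)*Z)
L = 0.0075*278/((1+0.28)*0.176)
L = 2.085/0.22528

9.2551 m


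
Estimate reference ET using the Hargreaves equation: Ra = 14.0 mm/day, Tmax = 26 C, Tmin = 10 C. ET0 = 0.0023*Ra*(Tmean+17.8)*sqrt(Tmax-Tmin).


Tmean = (Tmax + Tmin)/2 = (26 + 10)/2 = 18.0
ET0 = 0.0023 * 14.0 * (18.0 + 17.8) * sqrt(26 - 10)
ET0 = 0.0023 * 14.0 * 35.8 * 4.000000

4.6110 mm/day


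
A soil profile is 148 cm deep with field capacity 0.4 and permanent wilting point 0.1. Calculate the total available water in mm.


AWC = (FC - PWP) * d * 10
AWC = (0.4 - 0.1) * 148 * 10
AWC = 0.3000 * 148 * 10

444.0000 mm


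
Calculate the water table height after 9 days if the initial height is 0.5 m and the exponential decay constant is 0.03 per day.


m = m0 * exp(-k*t)
m = 0.5 * exp(-0.03 * 9)
m = 0.5 * exp(-0.2700)

0.3817 m


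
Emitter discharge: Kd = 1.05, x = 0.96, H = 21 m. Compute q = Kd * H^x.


q = Kd * H^x = 1.05 * 21^0.96 = 1.05 * 18.592189

19.5218 L/h


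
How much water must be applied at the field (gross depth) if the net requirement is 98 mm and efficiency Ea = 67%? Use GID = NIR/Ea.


Ea = 67% = 0.67
GID = NIR / Ea = 98 / 0.67 = 146.2687 mm

146.2687 mm


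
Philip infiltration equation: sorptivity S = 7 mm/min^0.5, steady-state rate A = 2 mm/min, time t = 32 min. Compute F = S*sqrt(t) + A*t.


F = S*sqrt(t) + A*t
F = 7*sqrt(32) + 2*32
F = 7*5.656854 + 64

103.5980 mm


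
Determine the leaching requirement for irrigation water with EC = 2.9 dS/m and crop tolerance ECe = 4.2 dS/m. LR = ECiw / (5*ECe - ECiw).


LR = ECiw / (5*ECe - ECiw)
LR = 2.9 / (5*4.2 - 2.9)
LR = 2.9 / 18.1000

0.1602


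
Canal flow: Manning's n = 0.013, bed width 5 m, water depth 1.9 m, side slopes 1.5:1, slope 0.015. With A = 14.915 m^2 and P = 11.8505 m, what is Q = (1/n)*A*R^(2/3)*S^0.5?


R = A/P = 14.915/11.8505 = 1.258597
Q = (1/0.013) * 14.915 * 1.258597^(2/3) * 0.015^0.5

163.8010 m^3/s


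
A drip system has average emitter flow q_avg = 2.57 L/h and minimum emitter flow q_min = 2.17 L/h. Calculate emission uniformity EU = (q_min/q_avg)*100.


EU = (q_min/q_avg)*100 = (2.17/2.57)*100 = 84.4358%

84.4358 %


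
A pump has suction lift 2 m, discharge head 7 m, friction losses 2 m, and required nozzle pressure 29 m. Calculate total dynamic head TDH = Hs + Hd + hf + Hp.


TDH = Hs + Hd + hf + Hp = 2 + 7 + 2 + 29 = 40

40 m


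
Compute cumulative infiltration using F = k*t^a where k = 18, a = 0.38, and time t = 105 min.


F = k * t^a = 18 * 105^0.38
F = 18 * 5.862083

105.5175 mm


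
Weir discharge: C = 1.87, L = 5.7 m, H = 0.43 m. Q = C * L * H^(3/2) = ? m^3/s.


Q = C * L * H^(3/2) = 1.87 * 5.7 * 0.43^1.5 = 1.87 * 5.7 * 0.281970

3.0055 m^3/s


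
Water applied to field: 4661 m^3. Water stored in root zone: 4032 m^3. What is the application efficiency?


Ea = V_root / V_field * 100 = 4032 / 4661 * 100 = 86.5050%

86.5050 %


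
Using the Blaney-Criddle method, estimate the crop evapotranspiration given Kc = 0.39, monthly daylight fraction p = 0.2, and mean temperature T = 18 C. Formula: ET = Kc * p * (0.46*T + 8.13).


ET = Kc * p * (0.46*T + 8.13)
ET = 0.39 * 0.2 * (0.46*18 + 8.13)
ET = 0.39 * 0.2 * 16.4100

1.2800 mm/day


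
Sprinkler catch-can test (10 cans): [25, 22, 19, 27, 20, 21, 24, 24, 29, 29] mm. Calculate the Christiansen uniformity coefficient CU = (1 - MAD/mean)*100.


mean = 24.000000 mm
MAD = 2.800000 mm
CU = (1 - 2.800000/24.000000)*100

88.3333 %


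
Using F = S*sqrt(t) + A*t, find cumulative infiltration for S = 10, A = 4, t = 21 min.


F = S*sqrt(t) + A*t
F = 10*sqrt(21) + 4*21
F = 10*4.582576 + 84

129.8258 mm


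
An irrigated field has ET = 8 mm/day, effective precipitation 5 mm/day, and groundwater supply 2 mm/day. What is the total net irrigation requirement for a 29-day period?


Daily deficit = ET - Pe - GW = 8 - 5 - 2 = 1 mm/day
NIR = 1 * 29 = 29 mm

29.0000 mm


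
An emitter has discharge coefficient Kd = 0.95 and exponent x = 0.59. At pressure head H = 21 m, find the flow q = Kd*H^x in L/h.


q = Kd * H^x = 0.95 * 21^0.59 = 0.95 * 6.027114

5.7258 L/h


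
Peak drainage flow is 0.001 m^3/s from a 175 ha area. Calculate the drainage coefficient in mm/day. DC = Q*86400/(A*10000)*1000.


DC = Q * 86400 / (A * 10000) * 1000
DC = 0.001 * 86400 / (175 * 10000) * 1000
DC = 86400.0000 / 1750000

0.0494 mm/day


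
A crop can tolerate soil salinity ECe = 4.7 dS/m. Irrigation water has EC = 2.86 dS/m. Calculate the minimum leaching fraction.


LR = ECiw / (5*ECe - ECiw)
LR = 2.86 / (5*4.7 - 2.86)
LR = 2.86 / 20.6400

0.1386


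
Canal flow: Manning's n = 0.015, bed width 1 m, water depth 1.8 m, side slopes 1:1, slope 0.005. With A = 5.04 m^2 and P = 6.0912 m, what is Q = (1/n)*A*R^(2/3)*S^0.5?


R = A/P = 5.04/6.0912 = 0.827423
Q = (1/0.015) * 5.04 * 0.827423^(2/3) * 0.005^0.5

20.9400 m^3/s


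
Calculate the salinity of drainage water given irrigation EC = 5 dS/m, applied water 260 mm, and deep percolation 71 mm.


EC_dw = EC_iw * D_iw / D_dw
EC_dw = 5 * 260 / 71
EC_dw = 1300 / 71

18.3099 dS/m


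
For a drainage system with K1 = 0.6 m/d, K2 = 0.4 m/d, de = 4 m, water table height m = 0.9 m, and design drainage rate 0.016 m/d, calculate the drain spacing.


S^2 = 8*K2*de*m/q + 4*K1*m^2/q
S^2 = 8*0.4*4*0.9/0.016 + 4*0.6*0.9^2/0.016
S = sqrt(841.5000)

29.0086 m


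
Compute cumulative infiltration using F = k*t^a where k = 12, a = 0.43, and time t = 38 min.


F = k * t^a = 12 * 38^0.43
F = 12 * 4.778669

57.3440 mm


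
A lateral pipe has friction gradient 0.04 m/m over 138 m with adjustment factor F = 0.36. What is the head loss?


hf = J * L * F = 0.04 * 138 * 0.36 = 1.9872 m

1.9872 m


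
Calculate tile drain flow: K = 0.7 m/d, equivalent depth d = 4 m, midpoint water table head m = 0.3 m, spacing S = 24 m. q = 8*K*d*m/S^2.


q = 8*K*d*m/S^2
q = 8*0.7*4*0.3/24^2
q = 6.7200 / 576

0.0117 m/d


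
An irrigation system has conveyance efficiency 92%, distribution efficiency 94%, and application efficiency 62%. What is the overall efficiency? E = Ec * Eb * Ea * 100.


Ec = 0.92, Eb = 0.94, Ea = 0.62
E = 0.92 * 0.94 * 0.62 * 100 = 53.6176%

53.6176 %


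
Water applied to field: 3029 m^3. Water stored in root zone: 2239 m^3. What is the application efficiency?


Ea = V_root / V_field * 100 = 2239 / 3029 * 100 = 73.9188%

73.9188 %


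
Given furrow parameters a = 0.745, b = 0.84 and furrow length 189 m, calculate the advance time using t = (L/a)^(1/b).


t = (L/a)^(1/b)
t = (189/0.745)^(1/0.84)
t = 253.691275^(1/0.84)

728.2299 min


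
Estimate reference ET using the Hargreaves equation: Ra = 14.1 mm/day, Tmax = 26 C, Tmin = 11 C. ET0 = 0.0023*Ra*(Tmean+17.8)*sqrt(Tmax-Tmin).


Tmean = (Tmax + Tmin)/2 = (26 + 11)/2 = 18.5
ET0 = 0.0023 * 14.1 * (18.5 + 17.8) * sqrt(26 - 11)
ET0 = 0.0023 * 14.1 * 36.3 * 3.872983

4.5593 mm/day


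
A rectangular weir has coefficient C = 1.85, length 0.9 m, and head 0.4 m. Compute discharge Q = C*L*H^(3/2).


Q = C * L * H^(3/2) = 1.85 * 0.9 * 0.4^1.5 = 1.85 * 0.9 * 0.252982

0.4212 m^3/s


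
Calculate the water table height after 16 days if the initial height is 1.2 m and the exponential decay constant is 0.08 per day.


m = m0 * exp(-k*t)
m = 1.2 * exp(-0.08 * 16)
m = 1.2 * exp(-1.2800)

0.3336 m


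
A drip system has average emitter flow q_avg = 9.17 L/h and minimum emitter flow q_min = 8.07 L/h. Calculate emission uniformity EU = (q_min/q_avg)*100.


EU = (q_min/q_avg)*100 = (8.07/9.17)*100 = 88.0044%

88.0044 %


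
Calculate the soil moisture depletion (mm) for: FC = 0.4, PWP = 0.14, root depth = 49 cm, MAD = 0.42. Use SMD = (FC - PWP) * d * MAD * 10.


SMD = (FC - PWP) * d * MAD * 10
SMD = (0.4 - 0.14) * 49 * 0.42 * 10
SMD = 0.2600 * 49 * 0.42 * 10

53.5080 mm


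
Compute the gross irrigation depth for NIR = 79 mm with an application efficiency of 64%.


Ea = 64% = 0.64
GID = NIR / Ea = 79 / 0.64 = 123.4375 mm

123.4375 mm


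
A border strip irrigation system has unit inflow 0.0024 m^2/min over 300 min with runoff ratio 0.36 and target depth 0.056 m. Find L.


L = q*t/((1+r)*Z)
L = 0.0024*300/((1+0.36)*0.056)
L = 0.72/0.07616

9.4538 m


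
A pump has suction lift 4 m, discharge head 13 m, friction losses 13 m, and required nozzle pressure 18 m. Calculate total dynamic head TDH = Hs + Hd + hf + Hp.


TDH = Hs + Hd + hf + Hp = 4 + 13 + 13 + 18 = 48

48 m


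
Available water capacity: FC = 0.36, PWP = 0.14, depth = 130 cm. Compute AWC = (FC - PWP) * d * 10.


AWC = (FC - PWP) * d * 10
AWC = (0.36 - 0.14) * 130 * 10
AWC = 0.2200 * 130 * 10

286.0000 mm


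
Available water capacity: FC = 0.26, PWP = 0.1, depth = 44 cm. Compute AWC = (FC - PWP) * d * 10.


AWC = (FC - PWP) * d * 10
AWC = (0.26 - 0.1) * 44 * 10
AWC = 0.1600 * 44 * 10

70.4000 mm


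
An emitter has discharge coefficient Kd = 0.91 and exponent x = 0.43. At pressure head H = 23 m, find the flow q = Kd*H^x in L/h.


q = Kd * H^x = 0.91 * 23^0.43 = 0.91 * 3.850729

3.5042 L/h


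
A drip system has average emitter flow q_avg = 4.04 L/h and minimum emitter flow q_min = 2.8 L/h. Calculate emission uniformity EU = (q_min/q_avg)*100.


EU = (q_min/q_avg)*100 = (2.8/4.04)*100 = 69.3069%

69.3069 %


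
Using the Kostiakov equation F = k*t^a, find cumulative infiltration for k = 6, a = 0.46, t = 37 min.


F = k * t^a = 6 * 37^0.46
F = 6 * 5.264690

31.5881 mm


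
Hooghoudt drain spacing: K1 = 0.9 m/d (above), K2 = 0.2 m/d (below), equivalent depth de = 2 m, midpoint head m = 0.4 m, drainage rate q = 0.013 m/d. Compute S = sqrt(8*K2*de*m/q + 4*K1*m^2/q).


S^2 = 8*K2*de*m/q + 4*K1*m^2/q
S^2 = 8*0.2*2*0.4/0.013 + 4*0.9*0.4^2/0.013
S = sqrt(142.7692)

11.9486 m


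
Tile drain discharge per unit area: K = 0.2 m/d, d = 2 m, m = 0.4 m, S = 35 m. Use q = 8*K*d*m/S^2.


q = 8*K*d*m/S^2
q = 8*0.2*2*0.4/35^2
q = 1.2800 / 1225

0.0010 m/d


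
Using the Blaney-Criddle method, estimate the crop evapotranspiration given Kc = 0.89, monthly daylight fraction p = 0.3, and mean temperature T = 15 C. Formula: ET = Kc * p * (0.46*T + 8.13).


ET = Kc * p * (0.46*T + 8.13)
ET = 0.89 * 0.3 * (0.46*15 + 8.13)
ET = 0.89 * 0.3 * 15.0300

4.0130 mm/day


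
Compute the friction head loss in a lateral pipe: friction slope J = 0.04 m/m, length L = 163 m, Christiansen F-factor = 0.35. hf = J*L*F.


hf = J * L * F = 0.04 * 163 * 0.35 = 2.2820 m

2.2820 m


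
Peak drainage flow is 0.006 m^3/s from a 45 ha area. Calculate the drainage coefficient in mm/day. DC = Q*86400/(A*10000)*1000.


DC = Q * 86400 / (A * 10000) * 1000
DC = 0.006 * 86400 / (45 * 10000) * 1000
DC = 518400.0000 / 450000

1.1520 mm/day


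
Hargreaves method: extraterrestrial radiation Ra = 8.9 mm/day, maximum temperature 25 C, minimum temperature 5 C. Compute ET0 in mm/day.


Tmean = (Tmax + Tmin)/2 = (25 + 5)/2 = 15.0
ET0 = 0.0023 * 8.9 * (15.0 + 17.8) * sqrt(25 - 5)
ET0 = 0.0023 * 8.9 * 32.8 * 4.472136

3.0027 mm/day


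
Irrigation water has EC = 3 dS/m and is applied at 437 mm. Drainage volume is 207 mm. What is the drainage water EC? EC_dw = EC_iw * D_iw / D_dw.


EC_dw = EC_iw * D_iw / D_dw
EC_dw = 3 * 437 / 207
EC_dw = 1311 / 207

6.3333 dS/m


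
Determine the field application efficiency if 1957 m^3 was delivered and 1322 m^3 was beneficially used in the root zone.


Ea = V_root / V_field * 100 = 1322 / 1957 * 100 = 67.5524%

67.5524 %


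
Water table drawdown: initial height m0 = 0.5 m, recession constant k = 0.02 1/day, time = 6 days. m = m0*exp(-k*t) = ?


m = m0 * exp(-k*t)
m = 0.5 * exp(-0.02 * 6)
m = 0.5 * exp(-0.1200)

0.4435 m


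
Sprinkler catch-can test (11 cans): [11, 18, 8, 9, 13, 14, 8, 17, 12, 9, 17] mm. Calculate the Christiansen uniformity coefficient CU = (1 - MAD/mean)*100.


mean = 12.363636 mm
MAD = 3.123967 mm
CU = (1 - 3.123967/12.363636)*100

74.7326 %


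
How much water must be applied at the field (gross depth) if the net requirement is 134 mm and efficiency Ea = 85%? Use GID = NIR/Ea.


Ea = 85% = 0.85
GID = NIR / Ea = 134 / 0.85 = 157.6471 mm

157.6471 mm


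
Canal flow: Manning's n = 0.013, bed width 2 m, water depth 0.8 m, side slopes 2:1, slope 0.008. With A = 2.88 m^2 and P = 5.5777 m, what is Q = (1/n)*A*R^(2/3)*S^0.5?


R = A/P = 2.88/5.5777 = 0.516342
Q = (1/0.013) * 2.88 * 0.516342^(2/3) * 0.008^0.5

12.7532 m^3/s


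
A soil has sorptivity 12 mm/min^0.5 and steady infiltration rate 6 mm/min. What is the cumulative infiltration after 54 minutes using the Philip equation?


F = S*sqrt(t) + A*t
F = 12*sqrt(54) + 6*54
F = 12*7.348469 + 324

412.1816 mm


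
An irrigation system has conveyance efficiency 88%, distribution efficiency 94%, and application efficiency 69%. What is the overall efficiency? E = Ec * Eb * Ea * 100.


Ec = 0.88, Eb = 0.94, Ea = 0.69
E = 0.88 * 0.94 * 0.69 * 100 = 57.0768%

57.0768 %


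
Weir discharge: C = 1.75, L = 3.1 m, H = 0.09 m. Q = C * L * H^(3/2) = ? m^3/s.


Q = C * L * H^(3/2) = 1.75 * 3.1 * 0.09^1.5 = 1.75 * 3.1 * 0.027000

0.1465 m^3/s


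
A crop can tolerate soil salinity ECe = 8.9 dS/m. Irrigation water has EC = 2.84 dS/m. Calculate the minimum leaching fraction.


LR = ECiw / (5*ECe - ECiw)
LR = 2.84 / (5*8.9 - 2.84)
LR = 2.84 / 41.6600

0.0682


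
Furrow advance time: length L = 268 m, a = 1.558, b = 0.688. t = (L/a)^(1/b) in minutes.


t = (L/a)^(1/b)
t = (268/1.558)^(1/0.688)
t = 172.015404^(1/0.688)

1775.7063 min


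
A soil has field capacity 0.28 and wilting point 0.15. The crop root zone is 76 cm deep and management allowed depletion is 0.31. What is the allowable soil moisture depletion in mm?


SMD = (FC - PWP) * d * MAD * 10
SMD = (0.28 - 0.15) * 76 * 0.31 * 10
SMD = 0.1300 * 76 * 0.31 * 10

30.6280 mm


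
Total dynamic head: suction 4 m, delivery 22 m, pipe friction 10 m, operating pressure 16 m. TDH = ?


TDH = Hs + Hd + hf + Hp = 4 + 22 + 10 + 16 = 52

52 m


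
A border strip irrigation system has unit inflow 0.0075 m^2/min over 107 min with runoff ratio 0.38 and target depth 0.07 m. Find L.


L = q*t/((1+r)*Z)
L = 0.0075*107/((1+0.38)*0.07)
L = 0.8025/0.0966

8.3075 m


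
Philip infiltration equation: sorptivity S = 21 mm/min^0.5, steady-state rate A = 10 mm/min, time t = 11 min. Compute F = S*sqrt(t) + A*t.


F = S*sqrt(t) + A*t
F = 21*sqrt(11) + 10*11
F = 21*3.316625 + 110

179.6491 mm


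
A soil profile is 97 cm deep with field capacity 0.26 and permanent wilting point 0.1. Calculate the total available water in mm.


AWC = (FC - PWP) * d * 10
AWC = (0.26 - 0.1) * 97 * 10
AWC = 0.1600 * 97 * 10

155.2000 mm


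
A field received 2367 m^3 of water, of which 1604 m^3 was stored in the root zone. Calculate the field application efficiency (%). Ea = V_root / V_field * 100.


Ea = V_root / V_field * 100 = 1604 / 2367 * 100 = 67.7651%

67.7651 %


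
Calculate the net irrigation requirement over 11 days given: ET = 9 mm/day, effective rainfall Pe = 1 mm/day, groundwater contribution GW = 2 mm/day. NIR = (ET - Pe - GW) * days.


Daily deficit = ET - Pe - GW = 9 - 1 - 2 = 6 mm/day
NIR = 6 * 11 = 66 mm

66.0000 mm


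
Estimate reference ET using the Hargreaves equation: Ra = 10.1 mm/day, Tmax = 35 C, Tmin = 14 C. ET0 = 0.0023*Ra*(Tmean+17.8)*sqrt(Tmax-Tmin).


Tmean = (Tmax + Tmin)/2 = (35 + 14)/2 = 24.5
ET0 = 0.0023 * 10.1 * (24.5 + 17.8) * sqrt(35 - 14)
ET0 = 0.0023 * 10.1 * 42.3 * 4.582576

4.5030 mm/day


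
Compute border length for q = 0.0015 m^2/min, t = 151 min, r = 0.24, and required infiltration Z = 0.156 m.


L = q*t/((1+r)*Z)
L = 0.0015*151/((1+0.24)*0.156)
L = 0.2265/0.19344

1.1709 m


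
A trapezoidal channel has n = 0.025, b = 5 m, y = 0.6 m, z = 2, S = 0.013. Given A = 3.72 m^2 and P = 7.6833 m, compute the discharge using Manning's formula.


R = A/P = 3.72/7.6833 = 0.484167
Q = (1/0.025) * 3.72 * 0.484167^(2/3) * 0.013^0.5

10.4610 m^3/s


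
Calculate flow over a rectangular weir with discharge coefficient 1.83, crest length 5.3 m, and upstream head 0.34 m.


Q = C * L * H^(3/2) = 1.83 * 5.3 * 0.34^1.5 = 1.83 * 5.3 * 0.198252

1.9228 m^3/s


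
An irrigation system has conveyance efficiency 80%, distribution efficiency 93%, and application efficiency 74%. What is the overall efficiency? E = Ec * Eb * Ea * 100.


Ec = 0.8, Eb = 0.93, Ea = 0.74
E = 0.8 * 0.93 * 0.74 * 100 = 55.0560%

55.0560 %


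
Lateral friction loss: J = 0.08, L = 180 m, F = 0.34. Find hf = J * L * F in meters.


hf = J * L * F = 0.08 * 180 * 0.34 = 4.8960 m

4.8960 m


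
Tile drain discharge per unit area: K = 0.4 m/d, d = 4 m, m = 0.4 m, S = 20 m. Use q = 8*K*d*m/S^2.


q = 8*K*d*m/S^2
q = 8*0.4*4*0.4/20^2
q = 5.1200 / 400

0.0128 m/d


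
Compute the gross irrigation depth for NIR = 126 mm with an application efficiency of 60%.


Ea = 60% = 0.6
GID = NIR / Ea = 126 / 0.6 = 210.0000 mm

210.0000 mm


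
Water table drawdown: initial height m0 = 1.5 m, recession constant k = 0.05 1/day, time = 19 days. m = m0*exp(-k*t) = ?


m = m0 * exp(-k*t)
m = 1.5 * exp(-0.05 * 19)
m = 1.5 * exp(-0.9500)

0.5801 m


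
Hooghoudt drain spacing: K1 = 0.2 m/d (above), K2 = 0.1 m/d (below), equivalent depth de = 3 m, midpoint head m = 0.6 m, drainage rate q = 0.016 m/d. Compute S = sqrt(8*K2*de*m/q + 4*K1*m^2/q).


S^2 = 8*K2*de*m/q + 4*K1*m^2/q
S^2 = 8*0.1*3*0.6/0.016 + 4*0.2*0.6^2/0.016
S = sqrt(108.0000)

10.3923 m


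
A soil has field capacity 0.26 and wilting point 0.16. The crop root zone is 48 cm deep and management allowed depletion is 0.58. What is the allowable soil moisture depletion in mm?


SMD = (FC - PWP) * d * MAD * 10
SMD = (0.26 - 0.16) * 48 * 0.58 * 10
SMD = 0.1000 * 48 * 0.58 * 10

27.8400 mm


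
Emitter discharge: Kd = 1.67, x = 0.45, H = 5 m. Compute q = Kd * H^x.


q = Kd * H^x = 1.67 * 5^0.45 = 1.67 * 2.063177

3.4455 L/h


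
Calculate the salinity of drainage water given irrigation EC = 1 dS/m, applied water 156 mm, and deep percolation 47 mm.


EC_dw = EC_iw * D_iw / D_dw
EC_dw = 1 * 156 / 47
EC_dw = 156 / 47

3.3191 dS/m


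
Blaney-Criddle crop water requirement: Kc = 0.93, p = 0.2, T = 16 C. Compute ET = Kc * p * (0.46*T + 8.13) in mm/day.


ET = Kc * p * (0.46*T + 8.13)
ET = 0.93 * 0.2 * (0.46*16 + 8.13)
ET = 0.93 * 0.2 * 15.4900

2.8811 mm/day


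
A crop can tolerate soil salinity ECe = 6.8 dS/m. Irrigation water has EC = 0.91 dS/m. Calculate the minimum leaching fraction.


LR = ECiw / (5*ECe - ECiw)
LR = 0.91 / (5*6.8 - 0.91)
LR = 0.91 / 33.0900

0.0275


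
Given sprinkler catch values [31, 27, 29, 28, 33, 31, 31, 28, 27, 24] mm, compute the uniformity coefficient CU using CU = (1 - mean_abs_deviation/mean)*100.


mean = 28.900000 mm
MAD = 2.100000 mm
CU = (1 - 2.100000/28.900000)*100

92.7336 %


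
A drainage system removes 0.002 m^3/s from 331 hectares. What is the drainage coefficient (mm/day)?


DC = Q * 86400 / (A * 10000) * 1000
DC = 0.002 * 86400 / (331 * 10000) * 1000
DC = 172800.0000 / 3310000

0.0522 mm/day


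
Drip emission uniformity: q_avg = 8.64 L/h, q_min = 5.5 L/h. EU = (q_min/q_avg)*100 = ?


EU = (q_min/q_avg)*100 = (5.5/8.64)*100 = 63.6574%

63.6574 %


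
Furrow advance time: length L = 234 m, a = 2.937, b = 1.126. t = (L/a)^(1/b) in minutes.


t = (L/a)^(1/b)
t = (234/2.937)^(1/1.126)
t = 79.673136^(1/1.126)

48.8151 min


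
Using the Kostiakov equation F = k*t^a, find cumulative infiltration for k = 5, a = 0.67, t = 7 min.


F = k * t^a = 5 * 7^0.67
F = 5 * 3.683118

18.4156 mm


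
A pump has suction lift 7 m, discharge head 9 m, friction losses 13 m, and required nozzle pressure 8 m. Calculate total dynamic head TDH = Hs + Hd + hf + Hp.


TDH = Hs + Hd + hf + Hp = 7 + 9 + 13 + 8 = 37

37 m


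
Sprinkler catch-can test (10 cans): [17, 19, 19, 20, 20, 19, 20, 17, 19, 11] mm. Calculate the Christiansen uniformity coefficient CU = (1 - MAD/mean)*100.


mean = 18.100000 mm
MAD = 1.860000 mm
CU = (1 - 1.860000/18.100000)*100

89.7238 %


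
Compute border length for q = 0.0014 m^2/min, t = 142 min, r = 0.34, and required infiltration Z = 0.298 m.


L = q*t/((1+r)*Z)
L = 0.0014*142/((1+0.34)*0.298)
L = 0.1988/0.39932

0.4978 m


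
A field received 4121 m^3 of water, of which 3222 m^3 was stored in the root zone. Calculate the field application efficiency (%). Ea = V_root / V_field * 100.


Ea = V_root / V_field * 100 = 3222 / 4121 * 100 = 78.1849%

78.1849 %


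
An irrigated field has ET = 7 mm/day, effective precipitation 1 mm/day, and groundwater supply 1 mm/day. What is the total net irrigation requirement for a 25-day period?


Daily deficit = ET - Pe - GW = 7 - 1 - 1 = 5 mm/day
NIR = 5 * 25 = 125 mm

125.0000 mm


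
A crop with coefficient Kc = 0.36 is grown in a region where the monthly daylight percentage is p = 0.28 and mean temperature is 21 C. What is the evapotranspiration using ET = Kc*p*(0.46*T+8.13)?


ET = Kc * p * (0.46*T + 8.13)
ET = 0.36 * 0.28 * (0.46*21 + 8.13)
ET = 0.36 * 0.28 * 17.7900

1.7932 mm/day


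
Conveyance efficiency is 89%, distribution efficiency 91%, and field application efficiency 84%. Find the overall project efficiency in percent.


Ec = 0.89, Eb = 0.91, Ea = 0.84
E = 0.89 * 0.91 * 0.84 * 100 = 68.0316%

68.0316 %


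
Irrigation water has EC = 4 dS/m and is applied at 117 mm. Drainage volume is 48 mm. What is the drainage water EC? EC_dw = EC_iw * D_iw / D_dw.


EC_dw = EC_iw * D_iw / D_dw
EC_dw = 4 * 117 / 48
EC_dw = 468 / 48

9.7500 dS/m


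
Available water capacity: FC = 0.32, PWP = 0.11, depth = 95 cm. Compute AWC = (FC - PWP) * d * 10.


AWC = (FC - PWP) * d * 10
AWC = (0.32 - 0.11) * 95 * 10
AWC = 0.2100 * 95 * 10

199.5000 mm


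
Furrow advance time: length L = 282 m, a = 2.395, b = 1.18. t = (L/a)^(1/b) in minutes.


t = (L/a)^(1/b)
t = (282/2.395)^(1/1.18)
t = 117.745303^(1/1.18)

56.8901 min


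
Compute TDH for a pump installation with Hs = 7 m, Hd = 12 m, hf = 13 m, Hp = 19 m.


TDH = Hs + Hd + hf + Hp = 7 + 12 + 13 + 19 = 51

51 m


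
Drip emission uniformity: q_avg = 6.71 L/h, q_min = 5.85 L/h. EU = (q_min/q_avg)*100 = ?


EU = (q_min/q_avg)*100 = (5.85/6.71)*100 = 87.1833%

87.1833 %


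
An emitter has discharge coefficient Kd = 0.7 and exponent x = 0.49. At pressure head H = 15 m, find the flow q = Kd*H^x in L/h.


q = Kd * H^x = 0.7 * 15^0.49 = 0.7 * 3.769508

2.6387 L/h


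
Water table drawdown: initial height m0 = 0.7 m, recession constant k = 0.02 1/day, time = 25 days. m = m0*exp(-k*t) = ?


m = m0 * exp(-k*t)
m = 0.7 * exp(-0.02 * 25)
m = 0.7 * exp(-0.5000)

0.4246 m


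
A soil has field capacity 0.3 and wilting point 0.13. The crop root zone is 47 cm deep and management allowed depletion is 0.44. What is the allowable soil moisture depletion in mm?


SMD = (FC - PWP) * d * MAD * 10
SMD = (0.3 - 0.13) * 47 * 0.44 * 10
SMD = 0.1700 * 47 * 0.44 * 10

35.1560 mm


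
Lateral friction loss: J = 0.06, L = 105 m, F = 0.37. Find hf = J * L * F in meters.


hf = J * L * F = 0.06 * 105 * 0.37 = 2.3310 m

2.3310 m


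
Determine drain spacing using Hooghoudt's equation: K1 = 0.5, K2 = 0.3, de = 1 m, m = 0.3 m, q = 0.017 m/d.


S^2 = 8*K2*de*m/q + 4*K1*m^2/q
S^2 = 8*0.3*1*0.3/0.017 + 4*0.5*0.3^2/0.017
S = sqrt(52.9412)

7.2761 m


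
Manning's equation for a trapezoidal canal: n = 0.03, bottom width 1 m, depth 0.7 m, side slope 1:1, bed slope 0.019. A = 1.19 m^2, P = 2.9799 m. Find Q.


R = A/P = 1.19/2.9799 = 0.399342
Q = (1/0.03) * 1.19 * 0.399342^(2/3) * 0.019^0.5

2.9651 m^3/s


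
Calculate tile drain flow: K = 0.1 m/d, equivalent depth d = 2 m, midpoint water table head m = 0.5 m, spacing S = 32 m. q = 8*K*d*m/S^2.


q = 8*K*d*m/S^2
q = 8*0.1*2*0.5/32^2
q = 0.8000 / 1024

7.8125e-04 m/d


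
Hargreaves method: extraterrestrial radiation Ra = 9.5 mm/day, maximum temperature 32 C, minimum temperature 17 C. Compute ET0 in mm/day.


Tmean = (Tmax + Tmin)/2 = (32 + 17)/2 = 24.5
ET0 = 0.0023 * 9.5 * (24.5 + 17.8) * sqrt(32 - 17)
ET0 = 0.0023 * 9.5 * 42.3 * 3.872983

3.5796 mm/day


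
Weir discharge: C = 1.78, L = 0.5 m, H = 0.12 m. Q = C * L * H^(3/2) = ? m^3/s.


Q = C * L * H^(3/2) = 1.78 * 0.5 * 0.12^1.5 = 1.78 * 0.5 * 0.041569

0.0370 m^3/s


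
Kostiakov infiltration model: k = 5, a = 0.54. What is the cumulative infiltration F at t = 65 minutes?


F = k * t^a = 5 * 65^0.54
F = 5 * 9.527374

47.6369 mm


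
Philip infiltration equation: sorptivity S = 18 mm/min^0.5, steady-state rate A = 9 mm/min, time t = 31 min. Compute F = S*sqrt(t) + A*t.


F = S*sqrt(t) + A*t
F = 18*sqrt(31) + 9*31
F = 18*5.567764 + 279

379.2198 mm


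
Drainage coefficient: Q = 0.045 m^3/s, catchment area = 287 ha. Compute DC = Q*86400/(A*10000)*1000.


DC = Q * 86400 / (A * 10000) * 1000
DC = 0.045 * 86400 / (287 * 10000) * 1000
DC = 3888000.0000 / 2870000

1.3547 mm/day


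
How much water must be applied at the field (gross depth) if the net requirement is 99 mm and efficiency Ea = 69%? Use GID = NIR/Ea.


Ea = 69% = 0.69
GID = NIR / Ea = 99 / 0.69 = 143.4783 mm

143.4783 mm


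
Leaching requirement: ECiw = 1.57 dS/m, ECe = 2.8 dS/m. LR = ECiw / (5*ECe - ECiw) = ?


LR = ECiw / (5*ECe - ECiw)
LR = 1.57 / (5*2.8 - 1.57)
LR = 1.57 / 12.4300

0.1263


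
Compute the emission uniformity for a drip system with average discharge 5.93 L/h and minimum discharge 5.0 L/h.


EU = (q_min/q_avg)*100 = (5.0/5.93)*100 = 84.3170%

84.3170 %


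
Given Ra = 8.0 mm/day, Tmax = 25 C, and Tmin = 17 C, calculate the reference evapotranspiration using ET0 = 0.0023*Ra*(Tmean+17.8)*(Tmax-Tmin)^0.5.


Tmean = (Tmax + Tmin)/2 = (25 + 17)/2 = 21.0
ET0 = 0.0023 * 8.0 * (21.0 + 17.8) * sqrt(25 - 17)
ET0 = 0.0023 * 8.0 * 38.8 * 2.828427

2.0193 mm/day


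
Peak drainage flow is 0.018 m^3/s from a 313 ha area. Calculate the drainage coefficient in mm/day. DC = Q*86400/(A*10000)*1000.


DC = Q * 86400 / (A * 10000) * 1000
DC = 0.018 * 86400 / (313 * 10000) * 1000
DC = 1555200.0000 / 3130000

0.4969 mm/day


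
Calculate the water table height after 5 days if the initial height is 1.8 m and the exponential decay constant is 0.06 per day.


m = m0 * exp(-k*t)
m = 1.8 * exp(-0.06 * 5)
m = 1.8 * exp(-0.3000)

1.3335 m


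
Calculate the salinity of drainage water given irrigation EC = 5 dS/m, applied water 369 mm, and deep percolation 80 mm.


EC_dw = EC_iw * D_iw / D_dw
EC_dw = 5 * 369 / 80
EC_dw = 1845 / 80

23.0625 dS/m


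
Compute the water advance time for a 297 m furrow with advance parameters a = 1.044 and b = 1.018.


t = (L/a)^(1/b)
t = (297/1.044)^(1/1.018)
t = 284.482759^(1/1.018)

257.4329 min


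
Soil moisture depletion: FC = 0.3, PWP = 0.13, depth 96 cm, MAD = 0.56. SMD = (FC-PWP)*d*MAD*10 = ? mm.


SMD = (FC - PWP) * d * MAD * 10
SMD = (0.3 - 0.13) * 96 * 0.56 * 10
SMD = 0.1700 * 96 * 0.56 * 10

91.3920 mm


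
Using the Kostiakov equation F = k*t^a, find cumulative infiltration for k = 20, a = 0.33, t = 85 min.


F = k * t^a = 20 * 85^0.33
F = 20 * 4.332197

86.6439 mm


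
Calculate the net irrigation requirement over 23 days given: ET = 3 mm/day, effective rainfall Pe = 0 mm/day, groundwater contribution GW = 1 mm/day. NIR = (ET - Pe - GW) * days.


Daily deficit = ET - Pe - GW = 3 - 0 - 1 = 2 mm/day
NIR = 2 * 23 = 46 mm

46.0000 mm


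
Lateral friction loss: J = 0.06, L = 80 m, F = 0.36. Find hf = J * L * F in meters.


hf = J * L * F = 0.06 * 80 * 0.36 = 1.7280 m

1.7280 m


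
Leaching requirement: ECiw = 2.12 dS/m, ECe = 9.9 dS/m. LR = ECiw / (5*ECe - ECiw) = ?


LR = ECiw / (5*ECe - ECiw)
LR = 2.12 / (5*9.9 - 2.12)
LR = 2.12 / 47.3800

0.0447


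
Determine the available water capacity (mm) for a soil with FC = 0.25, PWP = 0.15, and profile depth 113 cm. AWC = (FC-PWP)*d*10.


AWC = (FC - PWP) * d * 10
AWC = (0.25 - 0.15) * 113 * 10
AWC = 0.1000 * 113 * 10

113.0000 mm


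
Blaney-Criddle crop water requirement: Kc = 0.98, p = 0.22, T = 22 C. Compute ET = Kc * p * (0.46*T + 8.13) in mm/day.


ET = Kc * p * (0.46*T + 8.13)
ET = 0.98 * 0.22 * (0.46*22 + 8.13)
ET = 0.98 * 0.22 * 18.2500

3.9347 mm/day


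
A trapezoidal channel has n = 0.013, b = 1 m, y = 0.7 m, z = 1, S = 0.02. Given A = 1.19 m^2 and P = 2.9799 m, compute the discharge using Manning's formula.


R = A/P = 1.19/2.9799 = 0.399342
Q = (1/0.013) * 1.19 * 0.399342^(2/3) * 0.02^0.5

7.0202 m^3/s


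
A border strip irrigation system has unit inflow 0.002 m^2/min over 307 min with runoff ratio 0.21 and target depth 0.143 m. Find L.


L = q*t/((1+r)*Z)
L = 0.002*307/((1+0.21)*0.143)
L = 0.614/0.17303

3.5485 m


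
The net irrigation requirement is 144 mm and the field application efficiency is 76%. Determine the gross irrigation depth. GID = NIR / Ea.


Ea = 76% = 0.76
GID = NIR / Ea = 144 / 0.76 = 189.4737 mm

189.4737 mm


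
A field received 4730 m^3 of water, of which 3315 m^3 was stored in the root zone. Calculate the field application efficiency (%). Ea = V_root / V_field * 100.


Ea = V_root / V_field * 100 = 3315 / 4730 * 100 = 70.0846%

70.0846 %


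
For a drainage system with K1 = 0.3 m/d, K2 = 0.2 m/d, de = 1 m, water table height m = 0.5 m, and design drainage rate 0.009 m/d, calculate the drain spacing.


S^2 = 8*K2*de*m/q + 4*K1*m^2/q
S^2 = 8*0.2*1*0.5/0.009 + 4*0.3*0.5^2/0.009
S = sqrt(122.2222)

11.0554 m


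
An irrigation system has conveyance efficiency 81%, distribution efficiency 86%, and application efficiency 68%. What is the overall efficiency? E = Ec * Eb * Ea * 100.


Ec = 0.81, Eb = 0.86, Ea = 0.68
E = 0.81 * 0.86 * 0.68 * 100 = 47.3688%

47.3688 %


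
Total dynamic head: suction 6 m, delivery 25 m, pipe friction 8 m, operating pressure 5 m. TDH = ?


TDH = Hs + Hd + hf + Hp = 6 + 25 + 8 + 5 = 44

44 m


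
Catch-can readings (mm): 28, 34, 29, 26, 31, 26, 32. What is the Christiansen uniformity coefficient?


mean = 29.428571 mm
MAD = 2.489796 mm
CU = (1 - 2.489796/29.428571)*100

91.5395 %


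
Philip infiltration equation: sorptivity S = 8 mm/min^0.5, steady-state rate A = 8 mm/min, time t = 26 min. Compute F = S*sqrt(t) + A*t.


F = S*sqrt(t) + A*t
F = 8*sqrt(26) + 8*26
F = 8*5.099020 + 208

248.7922 mm


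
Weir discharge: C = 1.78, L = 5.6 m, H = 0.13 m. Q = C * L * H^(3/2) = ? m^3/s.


Q = C * L * H^(3/2) = 1.78 * 5.6 * 0.13^1.5 = 1.78 * 5.6 * 0.046872

0.4672 m^3/s


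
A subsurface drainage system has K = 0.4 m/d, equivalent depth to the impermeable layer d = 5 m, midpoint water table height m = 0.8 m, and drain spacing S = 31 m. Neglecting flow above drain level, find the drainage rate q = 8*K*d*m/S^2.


q = 8*K*d*m/S^2
q = 8*0.4*5*0.8/31^2
q = 12.8000 / 961

0.0133 m/d


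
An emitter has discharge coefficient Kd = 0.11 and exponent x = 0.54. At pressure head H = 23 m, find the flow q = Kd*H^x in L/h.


q = Kd * H^x = 0.11 * 23^0.54 = 0.11 * 5.436671

0.5980 L/h


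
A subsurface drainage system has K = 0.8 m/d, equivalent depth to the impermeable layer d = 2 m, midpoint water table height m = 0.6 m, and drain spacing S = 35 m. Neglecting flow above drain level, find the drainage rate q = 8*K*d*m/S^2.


q = 8*K*d*m/S^2
q = 8*0.8*2*0.6/35^2
q = 7.6800 / 1225

0.0063 m/d


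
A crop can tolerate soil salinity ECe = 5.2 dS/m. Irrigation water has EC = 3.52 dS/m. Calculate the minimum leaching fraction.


LR = ECiw / (5*ECe - ECiw)
LR = 3.52 / (5*5.2 - 3.52)
LR = 3.52 / 22.4800

0.1566


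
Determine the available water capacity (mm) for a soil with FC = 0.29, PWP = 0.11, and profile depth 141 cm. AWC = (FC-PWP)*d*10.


AWC = (FC - PWP) * d * 10
AWC = (0.29 - 0.11) * 141 * 10
AWC = 0.1800 * 141 * 10

253.8000 mm


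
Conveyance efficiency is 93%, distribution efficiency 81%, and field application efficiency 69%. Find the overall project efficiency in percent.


Ec = 0.93, Eb = 0.81, Ea = 0.69
E = 0.93 * 0.81 * 0.69 * 100 = 51.9777%

51.9777 %


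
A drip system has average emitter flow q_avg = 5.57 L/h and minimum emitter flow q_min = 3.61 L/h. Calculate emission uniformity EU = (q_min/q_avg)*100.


EU = (q_min/q_avg)*100 = (3.61/5.57)*100 = 64.8115%

64.8115 %


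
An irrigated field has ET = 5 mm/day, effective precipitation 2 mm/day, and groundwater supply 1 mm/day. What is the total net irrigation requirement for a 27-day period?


Daily deficit = ET - Pe - GW = 5 - 2 - 1 = 2 mm/day
NIR = 2 * 27 = 54 mm

54.0000 mm


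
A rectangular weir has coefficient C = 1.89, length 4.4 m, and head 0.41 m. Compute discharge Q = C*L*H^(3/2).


Q = C * L * H^(3/2) = 1.89 * 4.4 * 0.41^1.5 = 1.89 * 4.4 * 0.262528

2.1832 m^3/s


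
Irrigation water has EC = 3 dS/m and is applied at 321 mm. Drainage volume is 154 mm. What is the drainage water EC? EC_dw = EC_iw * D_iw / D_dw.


EC_dw = EC_iw * D_iw / D_dw
EC_dw = 3 * 321 / 154
EC_dw = 963 / 154

6.2532 dS/m


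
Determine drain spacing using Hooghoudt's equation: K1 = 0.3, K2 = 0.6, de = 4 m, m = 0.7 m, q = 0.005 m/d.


S^2 = 8*K2*de*m/q + 4*K1*m^2/q
S^2 = 8*0.6*4*0.7/0.005 + 4*0.3*0.7^2/0.005
S = sqrt(2805.6000)

52.9679 m


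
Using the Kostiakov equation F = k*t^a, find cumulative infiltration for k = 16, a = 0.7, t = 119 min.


F = k * t^a = 16 * 119^0.7
F = 16 * 28.371538

453.9446 mm


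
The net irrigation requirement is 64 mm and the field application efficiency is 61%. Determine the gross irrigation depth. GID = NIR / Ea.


Ea = 61% = 0.61
GID = NIR / Ea = 64 / 0.61 = 104.9180 mm

104.9180 mm


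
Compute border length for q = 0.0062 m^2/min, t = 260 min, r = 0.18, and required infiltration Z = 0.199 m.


L = q*t/((1+r)*Z)
L = 0.0062*260/((1+0.18)*0.199)
L = 1.612/0.23482

6.8648 m


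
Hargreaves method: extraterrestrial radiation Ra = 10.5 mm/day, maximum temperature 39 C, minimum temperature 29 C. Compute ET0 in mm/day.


Tmean = (Tmax + Tmin)/2 = (39 + 29)/2 = 34.0
ET0 = 0.0023 * 10.5 * (34.0 + 17.8) * sqrt(39 - 29)
ET0 = 0.0023 * 10.5 * 51.8 * 3.162278

3.9559 mm/day


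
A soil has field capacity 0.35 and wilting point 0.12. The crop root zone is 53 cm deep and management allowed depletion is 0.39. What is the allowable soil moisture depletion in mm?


SMD = (FC - PWP) * d * MAD * 10
SMD = (0.35 - 0.12) * 53 * 0.39 * 10
SMD = 0.2300 * 53 * 0.39 * 10

47.5410 mm


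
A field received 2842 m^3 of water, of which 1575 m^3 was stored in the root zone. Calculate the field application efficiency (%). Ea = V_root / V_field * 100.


Ea = V_root / V_field * 100 = 1575 / 2842 * 100 = 55.4187%

55.4187 %


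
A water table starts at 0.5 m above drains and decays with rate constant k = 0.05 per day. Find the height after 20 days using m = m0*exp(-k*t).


m = m0 * exp(-k*t)
m = 0.5 * exp(-0.05 * 20)
m = 0.5 * exp(-1.0000)

0.1839 m


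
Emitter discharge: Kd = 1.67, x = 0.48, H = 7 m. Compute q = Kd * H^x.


q = Kd * H^x = 1.67 * 7^0.48 = 1.67 * 2.544761

4.2498 L/h


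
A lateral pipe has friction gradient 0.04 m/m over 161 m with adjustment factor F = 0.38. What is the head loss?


hf = J * L * F = 0.04 * 161 * 0.38 = 2.4472 m

2.4472 m


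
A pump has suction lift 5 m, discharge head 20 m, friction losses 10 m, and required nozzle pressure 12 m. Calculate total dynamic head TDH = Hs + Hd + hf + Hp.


TDH = Hs + Hd + hf + Hp = 5 + 20 + 10 + 12 = 47

47 m


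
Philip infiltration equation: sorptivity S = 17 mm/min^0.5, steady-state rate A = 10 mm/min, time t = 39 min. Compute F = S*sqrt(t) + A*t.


F = S*sqrt(t) + A*t
F = 17*sqrt(39) + 10*39
F = 17*6.244998 + 390

496.1650 mm


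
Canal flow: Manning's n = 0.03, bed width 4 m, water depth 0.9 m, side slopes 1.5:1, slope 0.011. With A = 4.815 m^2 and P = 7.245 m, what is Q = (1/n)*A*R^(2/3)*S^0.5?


R = A/P = 4.815/7.245 = 0.664596
Q = (1/0.03) * 4.815 * 0.664596^(2/3) * 0.011^0.5

12.8197 m^3/s


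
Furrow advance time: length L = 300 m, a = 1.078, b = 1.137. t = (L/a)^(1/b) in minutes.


t = (L/a)^(1/b)
t = (300/1.078)^(1/1.137)
t = 278.293135^(1/1.137)

141.2402 min


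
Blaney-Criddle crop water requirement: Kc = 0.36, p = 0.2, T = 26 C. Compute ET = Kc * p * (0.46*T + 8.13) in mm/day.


ET = Kc * p * (0.46*T + 8.13)
ET = 0.36 * 0.2 * (0.46*26 + 8.13)
ET = 0.36 * 0.2 * 20.0900

1.4465 mm/day


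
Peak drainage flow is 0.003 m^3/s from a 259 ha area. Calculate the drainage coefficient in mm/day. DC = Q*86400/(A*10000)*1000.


DC = Q * 86400 / (A * 10000) * 1000
DC = 0.003 * 86400 / (259 * 10000) * 1000
DC = 259200.0000 / 2590000

0.1001 mm/day


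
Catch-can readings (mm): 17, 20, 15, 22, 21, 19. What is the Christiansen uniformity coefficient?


mean = 19.000000 mm
MAD = 2.000000 mm
CU = (1 - 2.000000/19.000000)*100

89.4737 %


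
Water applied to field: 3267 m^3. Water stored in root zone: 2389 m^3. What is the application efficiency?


Ea = V_root / V_field * 100 = 2389 / 3267 * 100 = 73.1252%

73.1252 %


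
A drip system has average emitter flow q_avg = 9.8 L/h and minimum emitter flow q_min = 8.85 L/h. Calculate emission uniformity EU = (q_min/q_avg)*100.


EU = (q_min/q_avg)*100 = (8.85/9.8)*100 = 90.3061%

90.3061 %


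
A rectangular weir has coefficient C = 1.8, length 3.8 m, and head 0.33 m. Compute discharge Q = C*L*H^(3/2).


Q = C * L * H^(3/2) = 1.8 * 3.8 * 0.33^1.5 = 1.8 * 3.8 * 0.189571

1.2967 m^3/s


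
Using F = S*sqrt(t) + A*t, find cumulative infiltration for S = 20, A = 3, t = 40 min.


F = S*sqrt(t) + A*t
F = 20*sqrt(40) + 3*40
F = 20*6.324555 + 120

246.4911 mm


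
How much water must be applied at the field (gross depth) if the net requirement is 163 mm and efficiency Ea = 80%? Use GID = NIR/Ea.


Ea = 80% = 0.8
GID = NIR / Ea = 163 / 0.8 = 203.7500 mm

203.7500 mm


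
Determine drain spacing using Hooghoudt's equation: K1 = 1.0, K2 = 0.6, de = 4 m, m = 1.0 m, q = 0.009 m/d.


S^2 = 8*K2*de*m/q + 4*K1*m^2/q
S^2 = 8*0.6*4*1.0/0.009 + 4*1.0*1.0^2/0.009
S = sqrt(2577.7778)

50.7718 m


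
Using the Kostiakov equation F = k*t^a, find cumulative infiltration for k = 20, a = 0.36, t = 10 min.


F = k * t^a = 20 * 10^0.36
F = 20 * 2.290868

45.8174 mm


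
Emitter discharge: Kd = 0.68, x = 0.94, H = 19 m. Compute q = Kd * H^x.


q = Kd * H^x = 0.68 * 19^0.94 = 0.68 * 15.923128

10.8277 L/h


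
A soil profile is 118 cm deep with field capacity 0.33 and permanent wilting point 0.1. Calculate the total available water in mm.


AWC = (FC - PWP) * d * 10
AWC = (0.33 - 0.1) * 118 * 10
AWC = 0.2300 * 118 * 10

271.4000 mm


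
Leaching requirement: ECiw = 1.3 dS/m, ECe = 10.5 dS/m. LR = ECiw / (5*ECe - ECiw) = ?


LR = ECiw / (5*ECe - ECiw)
LR = 1.3 / (5*10.5 - 1.3)
LR = 1.3 / 51.2000

0.0254


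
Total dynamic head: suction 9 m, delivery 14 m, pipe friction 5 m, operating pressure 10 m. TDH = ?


TDH = Hs + Hd + hf + Hp = 9 + 14 + 5 + 10 = 38

38 m


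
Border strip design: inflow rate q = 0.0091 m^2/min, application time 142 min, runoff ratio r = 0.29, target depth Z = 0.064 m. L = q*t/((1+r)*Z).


L = q*t/((1+r)*Z)
L = 0.0091*142/((1+0.29)*0.064)
L = 1.2922/0.08256

15.6516 m
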